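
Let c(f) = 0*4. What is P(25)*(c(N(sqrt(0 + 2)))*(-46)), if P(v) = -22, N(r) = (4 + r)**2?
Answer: 0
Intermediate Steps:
c(f) = 0
P(25)*(c(N(sqrt(0 + 2)))*(-46)) = -0*(-46) = -22*0 = 0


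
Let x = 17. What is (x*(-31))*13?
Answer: -6851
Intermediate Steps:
(x*(-31))*13 = (17*(-31))*13 = -527*13 = -6851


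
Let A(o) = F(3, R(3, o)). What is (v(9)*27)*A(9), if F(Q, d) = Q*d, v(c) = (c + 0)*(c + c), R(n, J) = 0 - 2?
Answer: -26244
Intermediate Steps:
R(n, J) = -2
v(c) = 2*c² (v(c) = c*(2*c) = 2*c²)
A(o) = -6 (A(o) = 3*(-2) = -6)
(v(9)*27)*A(9) = ((2*9²)*27)*(-6) = ((2*81)*27)*(-6) = (162*27)*(-6) = 4374*(-6) = -26244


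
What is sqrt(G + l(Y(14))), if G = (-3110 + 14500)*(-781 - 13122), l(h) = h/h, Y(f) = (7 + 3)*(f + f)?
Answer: I*sqrt(158355169) ≈ 12584.0*I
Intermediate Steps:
Y(f) = 20*f (Y(f) = 10*(2*f) = 20*f)
l(h) = 1
G = -158355170 (G = 11390*(-13903) = -158355170)
sqrt(G + l(Y(14))) = sqrt(-158355170 + 1) = sqrt(-158355169) = I*sqrt(158355169)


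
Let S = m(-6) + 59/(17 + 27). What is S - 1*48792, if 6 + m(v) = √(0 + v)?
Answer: -2147053/44 + I*√6 ≈ -48797.0 + 2.4495*I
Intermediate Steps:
m(v) = -6 + √v (m(v) = -6 + √(0 + v) = -6 + √v)
S = -205/44 + I*√6 (S = (-6 + √(-6)) + 59/(17 + 27) = (-6 + I*√6) + 59/44 = -205/44 + I*√6 ≈ -4.6591 + 2.4495*I)
S - 1*48792 = (-205/44 + I*√6) - 1*48792 = (-205/44 + I*√6) - 48792 = -2147053/44 + I*√6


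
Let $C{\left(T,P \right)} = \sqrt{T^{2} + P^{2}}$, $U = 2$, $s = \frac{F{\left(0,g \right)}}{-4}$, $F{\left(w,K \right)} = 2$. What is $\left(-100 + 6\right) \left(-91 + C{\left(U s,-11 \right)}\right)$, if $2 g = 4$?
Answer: $8554 - 94 \sqrt{122} \approx 7515.7$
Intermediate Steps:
$g = 2$ ($g = \frac{1}{2} \cdot 4 = 2$)
$s = - \frac{1}{2}$ ($s = \frac{2}{-4} = 2 \left(- \frac{1}{4}\right) = - \frac{1}{2} \approx -0.5$)
$C{\left(T,P \right)} = \sqrt{P^{2} + T^{2}}$
$\left(-100 + 6\right) \left(-91 + C{\left(U s,-11 \right)}\right) = \left(-100 + 6\right) \left(-91 + \sqrt{\left(-11\right)^{2} + \left(2 \left(- \frac{1}{2}\right)\right)^{2}}\right) = - 94 \left(-91 + \sqrt{121 + \left(-1\right)^{2}}\right) = - 94 \left(-91 + \sqrt{121 + 1}\right) = - 94 \left(-91 + \sqrt{122}\right) = 8554 - 94 \sqrt{122}$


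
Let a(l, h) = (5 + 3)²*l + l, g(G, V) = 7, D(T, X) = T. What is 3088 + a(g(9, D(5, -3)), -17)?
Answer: 3543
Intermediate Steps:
a(l, h) = 65*l (a(l, h) = 8²*l + l = 64*l + l = 65*l)
3088 + a(g(9, D(5, -3)), -17) = 3088 + 65*7 = 3088 + 455 = 3543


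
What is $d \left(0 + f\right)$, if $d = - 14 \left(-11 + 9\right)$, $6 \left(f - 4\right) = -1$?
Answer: $\frac{322}{3} \approx 107.33$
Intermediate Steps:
$f = \frac{23}{6}$ ($f = 4 + \frac{1}{6} \left(-1\right) = 4 - \frac{1}{6} = \frac{23}{6} \approx 3.8333$)
$d = 28$ ($d = \left(-14\right) \left(-2\right) = 28$)
$d \left(0 + f\right) = 28 \left(0 + \frac{23}{6}\right) = 28 \cdot \frac{23}{6} = \frac{322}{3}$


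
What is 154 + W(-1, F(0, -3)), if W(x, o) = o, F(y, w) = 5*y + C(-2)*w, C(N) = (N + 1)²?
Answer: 151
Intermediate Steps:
C(N) = (1 + N)²
F(y, w) = w + 5*y (F(y, w) = 5*y + (1 - 2)²*w = 5*y + (-1)²*w = 5*y + 1*w = 5*y + w = w + 5*y)
154 + W(-1, F(0, -3)) = 154 + (-3 + 5*0) = 154 + (-3 + 0) = 154 - 3 = 151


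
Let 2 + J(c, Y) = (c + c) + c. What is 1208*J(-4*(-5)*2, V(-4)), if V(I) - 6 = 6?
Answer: 142544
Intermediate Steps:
V(I) = 12 (V(I) = 6 + 6 = 12)
J(c, Y) = -2 + 3*c (J(c, Y) = -2 + ((c + c) + c) = -2 + (2*c + c) = -2 + 3*c)
1208*J(-4*(-5)*2, V(-4)) = 1208*(-2 + 3*(-4*(-5)*2)) = 1208*(-2 + 3*(20*2)) = 1208*(-2 + 3*40) = 1208*(-2 + 120) = 1208*118 = 142544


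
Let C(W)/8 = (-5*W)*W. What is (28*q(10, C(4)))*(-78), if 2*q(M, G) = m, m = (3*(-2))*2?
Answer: 13104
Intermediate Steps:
m = -12 (m = -6*2 = -12)
C(W) = -40*W**2 (C(W) = 8*((-5*W)*W) = 8*(-5*W**2) = -40*W**2)
q(M, G) = -6 (q(M, G) = (1/2)*(-12) = -6)
(28*q(10, C(4)))*(-78) = (28*(-6))*(-78) = -168*(-78) = 13104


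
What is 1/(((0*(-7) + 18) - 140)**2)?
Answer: 1/14884 ≈ 6.7186e-5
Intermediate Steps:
1/(((0*(-7) + 18) - 140)**2) = 1/(((0 + 18) - 140)**2) = 1/((18 - 140)**2) = 1/((-122)**2) = 1/14884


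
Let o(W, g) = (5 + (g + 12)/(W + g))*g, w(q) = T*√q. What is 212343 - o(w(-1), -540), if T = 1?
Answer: 62860718643/291601 + 285120*I/291601 ≈ 2.1557e+5 + 0.97777*I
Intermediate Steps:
w(q) = √q (w(q) = 1*√q = √q)
o(W, g) = g*(5 + (12 + g)/(W + g)) (o(W, g) = (5 + (12 + g)/(W + g))*g = g*(5 + (12 + g)/(W + g)))
212343 - o(w(-1), -540) = 212343 - (-540)*(12 + 5*√(-1) + 6*(-540))/(√(-1) - 540) = 212343 - (-540)*(12 + 5*I - 3240)/(I - 540) = 212343 - (-540)*(-3228 + 5*I)/(-540 + I) = 212343 - (-540)*(-540 - I)/291601*(-3228 + 5*I) = 212343 - (-540)*(-3228 + 5*I)*(-540 - I)/291601 = 212343 + 540*(-3228 + 5*I)*(-540 - I)/291601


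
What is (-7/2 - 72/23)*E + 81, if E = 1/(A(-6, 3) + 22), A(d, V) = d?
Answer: 59311/736 ≈ 80.586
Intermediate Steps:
E = 1/16 (E = 1/(-6 + 22) = 1/16 ≈ 0.062500)
(-7/2 - 72/23)*E + 81 = (-7/2 - 72/23)*(1/16) + 81 = -305/46*1/16 + 81 = -305/736 + 81 = 59311/736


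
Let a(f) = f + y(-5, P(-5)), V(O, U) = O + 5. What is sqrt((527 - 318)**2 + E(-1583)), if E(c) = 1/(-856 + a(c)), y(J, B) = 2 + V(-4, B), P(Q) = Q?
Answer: sqrt(64801811235)/1218 ≈ 209.00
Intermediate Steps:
V(O, U) = 5 + O
y(J, B) = 3 (y(J, B) = 2 + (5 - 4) = 2 + 1 = 3)
a(f) = 3 + f (a(f) = f + 3 = 3 + f)
E(c) = 1/(-853 + c) (E(c) = 1/(-856 + (3 + c)) = 1/(-853 + c))
sqrt((527 - 318)**2 + E(-1583)) = sqrt((527 - 318)**2 + 1/(-853 - 1583)) = sqrt(209**2 + 1/(-2436)) = sqrt(43681 - 1/2436) = sqrt(106406915/2436) = sqrt(64801811235)/1218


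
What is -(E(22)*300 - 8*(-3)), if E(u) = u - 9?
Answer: -3924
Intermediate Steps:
E(u) = -9 + u
-(E(22)*300 - 8*(-3)) = -((-9 + 22)*300 - 8*(-3)) = -(13*300 + 24) = -(3900 + 24) = -1*3924 = -3924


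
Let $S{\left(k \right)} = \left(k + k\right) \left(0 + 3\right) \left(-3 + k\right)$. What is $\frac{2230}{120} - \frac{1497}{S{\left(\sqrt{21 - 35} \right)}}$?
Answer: $\frac{8123}{276} - \frac{1497 i \sqrt{14}}{644} \approx 29.431 - 8.6976 i$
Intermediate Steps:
$S{\left(k \right)} = 2 k \left(-9 + 3 k\right)$ ($S{\left(k \right)} = 2 k 3 \left(-3 + k\right) = 2 k \left(-9 + 3 k\right)$)
$\frac{2230}{120} - \frac{1497}{S{\left(\sqrt{21 - 35} \right)}} = \frac{2230}{120} - \frac{1497}{6 \sqrt{21 - 35} \left(-3 + \sqrt{21 - 35}\right)} = 2230 \cdot \frac{1}{120} - \frac{1497}{6 \sqrt{-14} \left(-3 + \sqrt{-14}\right)} = \frac{223}{12} - \frac{1497}{6 i \sqrt{14} \left(-3 + i \sqrt{14}\right)} = \frac{223}{12} - 1497 \left(- \frac{i \sqrt{14}}{84 \left(-3 + i \sqrt{14}\right)}\right) = \frac{223}{12} + \frac{499 i \sqrt{14}}{28 \left(-3 + i \sqrt{14}\right)}$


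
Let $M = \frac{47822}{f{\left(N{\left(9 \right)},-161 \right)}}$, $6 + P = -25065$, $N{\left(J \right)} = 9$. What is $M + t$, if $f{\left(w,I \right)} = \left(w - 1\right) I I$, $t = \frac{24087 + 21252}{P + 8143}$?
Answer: $- \frac{2030323}{829472} \approx -2.4477$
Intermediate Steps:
$P = -25071$ ($P = -6 - 25065 = -25071$)
$t = - \frac{45339}{16928}$ ($t = \frac{24087 + 21252}{-25071 + 8143} = \frac{45339}{-16928} = 45339 \left(- \frac{1}{16928}\right) = - \frac{45339}{16928} \approx -2.6783$)
$f{\left(w,I \right)} = I^{2} \left(-1 + w\right)$ ($f{\left(w,I \right)} = \left(-1 + w\right) I^{2} = I^{2} \left(-1 + w\right)$)
$M = \frac{23911}{103684}$ ($M = \frac{47822}{\left(-161\right)^{2} \left(-1 + 9\right)} = \frac{47822}{25921 \cdot 8} = \frac{47822}{207368} = 47822 \cdot \frac{1}{207368} = \frac{23911}{103684} \approx 0.23061$)
$M + t = \frac{23911}{103684} - \frac{45339}{16928} = - \frac{2030323}{829472}$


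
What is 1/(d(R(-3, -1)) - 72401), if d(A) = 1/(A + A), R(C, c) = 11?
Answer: -22/1592821 ≈ -1.3812e-5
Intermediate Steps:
d(A) = 1/(2*A)
1/(d(R(-3, -1)) - 72401) = 1/((½)/11 - 72401) = 1/((½)*(1/11) - 72401) = 1/(1/22 - 72401) = 1/(-1592821/22) = -22/1592821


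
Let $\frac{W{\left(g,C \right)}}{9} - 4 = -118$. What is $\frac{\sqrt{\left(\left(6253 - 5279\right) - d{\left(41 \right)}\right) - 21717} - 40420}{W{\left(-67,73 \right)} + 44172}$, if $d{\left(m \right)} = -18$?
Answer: $- \frac{430}{459} + \frac{5 i \sqrt{829}}{43146} \approx -0.93682 + 0.0033366 i$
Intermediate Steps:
$W{\left(g,C \right)} = -1026$ ($W{\left(g,C \right)} = 36 + 9 \left(-118\right) = 36 - 1062 = -1026$)
$\frac{\sqrt{\left(\left(6253 - 5279\right) - d{\left(41 \right)}\right) - 21717} - 40420}{W{\left(-67,73 \right)} + 44172} = \frac{\sqrt{\left(\left(6253 - 5279\right) - -18\right) - 21717} - 40420}{-1026 + 44172} = \frac{\sqrt{\left(\left(6253 - 5279\right) + 18\right) - 21717} - 40420}{43146} = \left(\sqrt{\left(974 + 18\right) - 21717} - 40420\right) \frac{1}{43146} = \left(\sqrt{992 - 21717} - 40420\right) \frac{1}{43146} = \left(\sqrt{-20725} - 40420\right) \frac{1}{43146} = \left(5 i \sqrt{829} - 40420\right) \frac{1}{43146} = \left(-40420 + 5 i \sqrt{829}\right) \frac{1}{43146} = - \frac{430}{459} + \frac{5 i \sqrt{829}}{43146}$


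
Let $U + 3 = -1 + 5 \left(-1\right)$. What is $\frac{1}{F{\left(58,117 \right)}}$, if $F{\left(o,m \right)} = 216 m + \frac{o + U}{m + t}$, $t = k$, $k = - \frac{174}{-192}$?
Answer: $\frac{77}{1945976} \approx 3.9569 \cdot 10^{-5}$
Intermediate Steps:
$k = \frac{29}{32}$ ($k = \left(-174\right) \left(- \frac{1}{192}\right) = \frac{29}{32} \approx 0.90625$)
$t = \frac{29}{32} \approx 0.90625$
$U = -9$ ($U = -3 + \left(-1 + 5 \left(-1\right)\right) = -3 - 6 = -9$)
$F{\left(o,m \right)} = 216 m + \frac{-9 + o}{\frac{29}{32} + m}$ ($F{\left(o,m \right)} = 216 m + \frac{o - 9}{m + \frac{29}{32}} = 216 m + \frac{-9 + o}{\frac{29}{32} + m}$)
$\frac{1}{F{\left(58,117 \right)}} = \frac{1}{8 \frac{1}{29 + 32 \cdot 117} \left(-36 + 4 \cdot 58 + 783 \cdot 117 + 864 \cdot 117^{2}\right)} = \frac{1}{8 \frac{1}{29 + 3744} \left(-36 + 232 + 91611 + 864 \cdot 13689\right)} = \frac{1}{8 \cdot \frac{1}{3773} \left(-36 + 232 + 91611 + 11827296\right)} = \frac{1}{8 \cdot \frac{1}{3773} \cdot 11919103} = \frac{1}{\frac{1945976}{77}} = \frac{77}{1945976}$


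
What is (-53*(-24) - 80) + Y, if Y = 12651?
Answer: 13843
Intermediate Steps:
(-53*(-24) - 80) + Y = (-53*(-24) - 80) + 12651 = (1272 - 80) + 12651 = 1192 + 12651 = 13843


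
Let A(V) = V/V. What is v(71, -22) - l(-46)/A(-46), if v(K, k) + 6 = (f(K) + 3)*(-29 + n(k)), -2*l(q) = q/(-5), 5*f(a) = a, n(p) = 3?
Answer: -2243/5 ≈ -448.60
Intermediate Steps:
A(V) = 1
f(a) = a/5
l(q) = q/10 (l(q) = -q/(2*(-5)) = -q*(-1)/(2*5) = -(-1)*q/10 = q/10)
v(K, k) = -84 - 26*K/5 (v(K, k) = -6 + (K/5 + 3)*(-29 + 3) = -6 + (3 + K/5)*(-26) = -6 + (-78 - 26*K/5) = -84 - 26*K/5)
v(71, -22) - l(-46)/A(-46) = (-84 - 26/5*71) - (⅒)*(-46)/1 = (-84 - 1846/5) - (-23)/5 = -2266/5 - 1*(-23/5) = -2266/5 + 23/5 = -2243/5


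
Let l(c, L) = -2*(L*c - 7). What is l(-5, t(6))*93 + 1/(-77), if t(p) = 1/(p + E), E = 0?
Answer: 112188/77 ≈ 1457.0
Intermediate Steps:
t(p) = 1/p (t(p) = 1/(p + 0) = 1/p)
l(c, L) = 14 - 2*L*c (l(c, L) = -2*(-7 + L*c) = 14 - 2*L*c)
l(-5, t(6))*93 + 1/(-77) = (14 - 2*(-5)/6)*93 + 1/(-77) = (14 - 2*⅙*(-5))*93 - 1/77 = (14 + 5/3)*93 - 1/77 = (47/3)*93 - 1/77 = 1457 - 1/77 = 112188/77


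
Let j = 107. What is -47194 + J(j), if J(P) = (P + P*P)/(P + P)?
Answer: -47140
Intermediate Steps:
J(P) = (P + P²)/(2*P) (J(P) = (P + P²)/((2*P)) = (P + P²)*(1/(2*P)) = (P + P²)/(2*P))
-47194 + J(j) = -47194 + (½ + (½)*107) = -47194 + (½ + 107/2) = -47194 + 54 = -47140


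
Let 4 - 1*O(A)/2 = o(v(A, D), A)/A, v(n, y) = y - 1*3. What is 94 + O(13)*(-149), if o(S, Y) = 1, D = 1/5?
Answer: -13976/13 ≈ -1075.1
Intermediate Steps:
D = ⅕ (D = 1*(⅕) = ⅕ ≈ 0.20000)
v(n, y) = -3 + y (v(n, y) = y - 3 = -3 + y)
O(A) = 8 - 2/A
94 + O(13)*(-149) = 94 + (8 - 2/13)*(-149) = 94 + (102/13)*(-149) = 94 - 15198/13 = -13976/13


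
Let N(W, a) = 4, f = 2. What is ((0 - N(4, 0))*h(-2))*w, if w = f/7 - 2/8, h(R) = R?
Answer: 2/7 ≈ 0.28571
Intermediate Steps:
w = 1/28 (w = 2/7 - 2/8 = 2*(⅐) - 2*⅛ = 2/7 - ¼ = 1/28 ≈ 0.035714)
((0 - N(4, 0))*h(-2))*w = ((0 - 1*4)*(-2))*(1/28) = ((0 - 4)*(-2))*(1/28) = -4*(-2)*(1/28) = 8*(1/28) = 2/7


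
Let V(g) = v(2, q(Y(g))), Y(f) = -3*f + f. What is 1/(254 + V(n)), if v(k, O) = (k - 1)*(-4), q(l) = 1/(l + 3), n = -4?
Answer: 1/250 ≈ 0.0040000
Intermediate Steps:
Y(f) = -2*f
q(l) = 1/(3 + l)
v(k, O) = 4 - 4*k (v(k, O) = (-1 + k)*(-4) = 4 - 4*k)
V(g) = -4 (V(g) = 4 - 4*2 = 4 - 8 = -4)
1/(254 + V(n)) = 1/(254 - 4) = 1/250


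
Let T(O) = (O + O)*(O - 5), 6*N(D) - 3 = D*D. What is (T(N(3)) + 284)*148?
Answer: 40256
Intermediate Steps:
N(D) = 1/2 + D**2/6 (N(D) = 1/2 + (D*D)/6 = 1/2 + D**2/6)
T(O) = 2*O*(-5 + O) (T(O) = (2*O)*(-5 + O) = 2*O*(-5 + O))
(T(N(3)) + 284)*148 = (2*(1/2 + (1/6)*3**2)*(-5 + (1/2 + (1/6)*3**2)) + 284)*148 = (2*(1/2 + (1/6)*9)*(-5 + (1/2 + (1/6)*9)) + 284)*148 = (2*(1/2 + 3/2)*(-5 + (1/2 + 3/2)) + 284)*148 = (2*2*(-5 + 2) + 284)*148 = (2*2*(-3) + 284)*148 = (-12 + 284)*148 = 272*148 = 40256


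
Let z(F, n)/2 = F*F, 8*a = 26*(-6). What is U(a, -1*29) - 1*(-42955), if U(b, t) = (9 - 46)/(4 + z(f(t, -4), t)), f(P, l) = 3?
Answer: 944973/22 ≈ 42953.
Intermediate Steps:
a = -39/2 (a = (26*(-6))/8 = (⅛)*(-156) = -39/2 ≈ -19.500)
z(F, n) = 2*F² (z(F, n) = 2*(F*F) = 2*F²)
U(b, t) = -37/22 (U(b, t) = (9 - 46)/(4 + 2*3²) = -37/(4 + 2*9) = -37/(4 + 18) = -37/22)
U(a, -1*29) - 1*(-42955) = -37/22 - 1*(-42955) = -37/22 + 42955 = 944973/22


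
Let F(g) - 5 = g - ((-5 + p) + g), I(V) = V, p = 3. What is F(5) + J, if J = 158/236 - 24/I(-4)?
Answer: 1613/118 ≈ 13.669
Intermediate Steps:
F(g) = 7 (F(g) = 5 + (g - ((-5 + 3) + g)) = 5 + (g - (-2 + g)) = 5 + (g + (2 - g)) = 5 + 2 = 7)
J = 787/118 (J = 158/236 - 24/(-4) = 158*(1/236) - 24*(-¼) = 79/118 + 6 = 787/118 ≈ 6.6695)
F(5) + J = 7 + 787/118 = 1613/118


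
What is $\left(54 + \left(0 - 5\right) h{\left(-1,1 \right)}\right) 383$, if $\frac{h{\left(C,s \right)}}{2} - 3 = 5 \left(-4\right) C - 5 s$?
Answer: $-48258$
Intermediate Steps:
$h{\left(C,s \right)} = 6 - 40 C - 10 s$ ($h{\left(C,s \right)} = 6 + 2 \left(5 \left(-4\right) C - 5 s\right) = 6 + 2 \left(- 20 C - 5 s\right) = 6 - \left(10 s + 40 C\right) = 6 - 40 C - 10 s$)
$\left(54 + \left(0 - 5\right) h{\left(-1,1 \right)}\right) 383 = \left(54 + \left(0 - 5\right) \left(6 - -40 - 10\right)\right) 383 = \left(54 - 5 \left(6 + 40 - 10\right)\right) 383 = \left(54 - 180\right) 383 = \left(-126\right) 383 = -48258$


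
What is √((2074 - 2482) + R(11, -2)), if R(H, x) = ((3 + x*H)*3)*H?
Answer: 3*I*√115 ≈ 32.171*I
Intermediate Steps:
R(H, x) = H*(9 + 3*H*x) (R(H, x) = ((3 + H*x)*3)*H = (9 + 3*H*x)*H = H*(9 + 3*H*x))
√((2074 - 2482) + R(11, -2)) = √((2074 - 2482) + 3*11*(3 + 11*(-2))) = √(-408 + 3*11*(3 - 22)) = √(-408 + 3*11*(-19)) = √(-408 - 627) = √(-1035) = 3*I*√115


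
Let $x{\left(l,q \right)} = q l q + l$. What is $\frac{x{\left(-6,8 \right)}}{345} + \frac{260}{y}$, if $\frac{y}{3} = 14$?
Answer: $\frac{2444}{483} \approx 5.06$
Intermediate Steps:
$y = 42$ ($y = 3 \cdot 14 = 42$)
$x{\left(l,q \right)} = l + l q^{2}$ ($x{\left(l,q \right)} = l q q + l = l q^{2} + l = l + l q^{2}$)
$\frac{x{\left(-6,8 \right)}}{345} + \frac{260}{y} = \frac{\left(-6\right) \left(1 + 8^{2}\right)}{345} + \frac{260}{42} = - 6 \left(1 + 64\right) \frac{1}{345} + 260 \cdot \frac{1}{42} = \left(-6\right) 65 \cdot \frac{1}{345} + \frac{130}{21} = \left(-390\right) \frac{1}{345} + \frac{130}{21} = - \frac{26}{23} + \frac{130}{21} = \frac{2444}{483}$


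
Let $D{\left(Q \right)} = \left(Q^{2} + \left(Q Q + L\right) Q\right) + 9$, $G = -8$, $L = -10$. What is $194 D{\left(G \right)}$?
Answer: $-69646$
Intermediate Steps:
$D{\left(Q \right)} = 9 + Q^{2} + Q \left(-10 + Q^{2}\right)$ ($D{\left(Q \right)} = \left(Q^{2} + \left(Q Q - 10\right) Q\right) + 9 = \left(Q^{2} + \left(Q^{2} - 10\right) Q\right) + 9 = \left(Q^{2} + \left(-10 + Q^{2}\right) Q\right) + 9 = \left(Q^{2} + Q \left(-10 + Q^{2}\right)\right) + 9 = 9 + Q^{2} + Q \left(-10 + Q^{2}\right)$)
$194 D{\left(G \right)} = 194 \left(9 + \left(-8\right)^{2} + \left(-8\right)^{3} - -80\right) = 194 \left(9 + 64 - 512 + 80\right) = 194 \left(-359\right) = -69646$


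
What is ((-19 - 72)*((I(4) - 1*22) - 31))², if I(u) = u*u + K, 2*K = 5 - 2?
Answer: 41744521/4 ≈ 1.0436e+7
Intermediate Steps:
K = 3/2 (K = (5 - 2)/2 = (½)*3 = 3/2 ≈ 1.5000)
I(u) = 3/2 + u² (I(u) = u*u + 3/2 = u² + 3/2 = 3/2 + u²)
((-19 - 72)*((I(4) - 1*22) - 31))² = ((-19 - 72)*(((3/2 + 4²) - 1*22) - 31))² = (-91*(((3/2 + 16) - 22) - 31))² = (-91*((35/2 - 22) - 31))² = (-91*(-9/2 - 31))² = (-91*(-71/2))² = (6461/2)² = 41744521/4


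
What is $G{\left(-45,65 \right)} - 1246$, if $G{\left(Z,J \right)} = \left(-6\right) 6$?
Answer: $-1282$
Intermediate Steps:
$G{\left(Z,J \right)} = -36$
$G{\left(-45,65 \right)} - 1246 = -36 - 1246 = -1282$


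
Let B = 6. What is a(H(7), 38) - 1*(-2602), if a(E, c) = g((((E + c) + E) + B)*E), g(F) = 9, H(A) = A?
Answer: 2611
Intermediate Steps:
a(E, c) = 9
a(H(7), 38) - 1*(-2602) = 9 - 1*(-2602) = 9 + 2602 = 2611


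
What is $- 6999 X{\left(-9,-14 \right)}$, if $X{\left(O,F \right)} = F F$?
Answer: $-1371804$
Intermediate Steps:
$X{\left(O,F \right)} = F^{2}$
$- 6999 X{\left(-9,-14 \right)} = - 6999 \left(-14\right)^{2} = \left(-6999\right) 196 = -1371804$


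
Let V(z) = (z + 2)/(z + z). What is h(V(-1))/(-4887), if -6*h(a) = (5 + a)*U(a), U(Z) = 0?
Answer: 0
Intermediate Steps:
V(z) = (2 + z)/(2*z) (V(z) = (2 + z)/((2*z)) = (2 + z)*(1/(2*z)) = (2 + z)/(2*z))
h(a) = 0 (h(a) = -(5 + a)*0/6 = -⅙*0 = 0)
h(V(-1))/(-4887) = 0/(-4887) = 0*(-1/4887) = 0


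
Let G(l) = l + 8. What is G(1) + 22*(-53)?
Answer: -1157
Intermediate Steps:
G(l) = 8 + l
G(1) + 22*(-53) = (8 + 1) + 22*(-53) = 9 - 1166 = -1157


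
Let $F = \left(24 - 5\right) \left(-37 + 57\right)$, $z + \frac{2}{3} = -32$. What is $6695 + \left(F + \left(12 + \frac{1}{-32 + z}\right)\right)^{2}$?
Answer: $\frac{6034815045}{37636} \approx 1.6035 \cdot 10^{5}$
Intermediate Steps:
$z = - \frac{98}{3}$ ($z = - \frac{2}{3} - 32 = - \frac{98}{3} \approx -32.667$)
$F = 380$ ($F = 19 \cdot 20 = 380$)
$6695 + \left(F + \left(12 + \frac{1}{-32 + z}\right)\right)^{2} = 6695 + \left(380 + \left(12 + \frac{1}{-32 - \frac{98}{3}}\right)\right)^{2} = 6695 + \left(380 + \left(12 + \frac{1}{- \frac{194}{3}}\right)\right)^{2} = 6695 + \left(380 + \left(12 - \frac{3}{194}\right)\right)^{2} = 6695 + \left(380 + \frac{2325}{194}\right)^{2} = 6695 + \left(\frac{76045}{194}\right)^{2} = 6695 + \frac{5782842025}{37636} = \frac{6034815045}{37636}$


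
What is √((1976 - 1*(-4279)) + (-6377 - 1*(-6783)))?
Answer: √6661 ≈ 81.615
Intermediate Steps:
√((1976 - 1*(-4279)) + (-6377 - 1*(-6783))) = √((1976 + 4279) + (-6377 + 6783)) = √(6255 + 406) = √6661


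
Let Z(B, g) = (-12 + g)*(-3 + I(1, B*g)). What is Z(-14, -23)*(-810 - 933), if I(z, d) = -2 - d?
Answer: -19948635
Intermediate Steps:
Z(B, g) = (-12 + g)*(-5 - B*g) (Z(B, g) = (-12 + g)*(-3 + (-2 - B*g)) = (-12 + g)*(-5 - B*g))
Z(-14, -23)*(-810 - 933) = (60 - 5*(-23) - 1*(-14)*(-23)² + 12*(-14)*(-23))*(-810 - 933) = (60 + 115 - 1*(-14)*529 + 3864)*(-1743) = (60 + 115 + 7406 + 3864)*(-1743) = 11445*(-1743) = -19948635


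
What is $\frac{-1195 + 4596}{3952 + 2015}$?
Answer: $\frac{3401}{5967} \approx 0.56997$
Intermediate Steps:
$\frac{-1195 + 4596}{3952 + 2015} = \frac{3401}{5967}$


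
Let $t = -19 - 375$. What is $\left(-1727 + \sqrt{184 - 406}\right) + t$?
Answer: $-2121 + i \sqrt{222} \approx -2121.0 + 14.9 i$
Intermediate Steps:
$t = -394$ ($t = -19 - 375 = -394$)
$\left(-1727 + \sqrt{184 - 406}\right) + t = \left(-1727 + \sqrt{184 - 406}\right) - 394 = \left(-1727 + \sqrt{-222}\right) - 394 = \left(-1727 + i \sqrt{222}\right) - 394 = -2121 + i \sqrt{222}$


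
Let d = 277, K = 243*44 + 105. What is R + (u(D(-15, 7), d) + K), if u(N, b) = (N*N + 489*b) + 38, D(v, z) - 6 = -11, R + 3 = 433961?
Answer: 580271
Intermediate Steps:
R = 433958 (R = -3 + 433961 = 433958)
D(v, z) = -5 (D(v, z) = 6 - 11 = -5)
K = 10797 (K = 10692 + 105 = 10797)
u(N, b) = 38 + N**2 + 489*b (u(N, b) = (N**2 + 489*b) + 38 = 38 + N**2 + 489*b)
R + (u(D(-15, 7), d) + K) = 433958 + ((38 + (-5)**2 + 489*277) + 10797) = 433958 + ((38 + 25 + 135453) + 10797) = 433958 + (135516 + 10797) = 433958 + 146313 = 580271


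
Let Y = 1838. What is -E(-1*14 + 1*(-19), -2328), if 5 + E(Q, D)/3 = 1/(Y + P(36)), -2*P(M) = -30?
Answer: 27792/1853 ≈ 14.998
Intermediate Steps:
P(M) = 15 (P(M) = -½*(-30) = 15)
E(Q, D) = -27792/1853 (E(Q, D) = -15 + 3/(1838 + 15) = -15 + 3/1853 = -27792/1853)
-E(-1*14 + 1*(-19), -2328) = -1*(-27792/1853) = 27792/1853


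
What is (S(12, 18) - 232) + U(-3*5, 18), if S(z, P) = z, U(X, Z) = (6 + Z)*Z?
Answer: 212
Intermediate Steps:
U(X, Z) = Z*(6 + Z)
(S(12, 18) - 232) + U(-3*5, 18) = (12 - 232) + 18*(6 + 18) = -220 + 18*24 = -220 + 432 = 212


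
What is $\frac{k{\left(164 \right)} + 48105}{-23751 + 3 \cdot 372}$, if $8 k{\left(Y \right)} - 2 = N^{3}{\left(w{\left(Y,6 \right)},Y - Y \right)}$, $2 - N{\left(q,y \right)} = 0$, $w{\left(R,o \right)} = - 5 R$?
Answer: $- \frac{38485}{18108} \approx -2.1253$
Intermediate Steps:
$N{\left(q,y \right)} = 2$ ($N{\left(q,y \right)} = 2 - 0 = 2 + 0 = 2$)
$k{\left(Y \right)} = \frac{5}{4}$ ($k{\left(Y \right)} = \frac{1}{4} + \frac{2^{3}}{8} = \frac{1}{4} + \frac{1}{8} \cdot 8 = \frac{1}{4} + 1 = \frac{5}{4}$)
$\frac{k{\left(164 \right)} + 48105}{-23751 + 3 \cdot 372} = \frac{\frac{5}{4} + 48105}{-23751 + 3 \cdot 372} = \frac{192425}{4 \left(-23751 + 1116\right)} = \frac{192425}{4 \left(-22635\right)} = \frac{192425}{4} \left(- \frac{1}{22635}\right) = - \frac{38485}{18108}$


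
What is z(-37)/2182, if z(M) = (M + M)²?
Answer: 2738/1091 ≈ 2.5096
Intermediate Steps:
z(M) = 4*M² (z(M) = (2*M)² = 4*M²)
z(-37)/2182 = (4*(-37)²)/2182 = (4*1369)*(1/2182) = 5476*(1/2182) = 2738/1091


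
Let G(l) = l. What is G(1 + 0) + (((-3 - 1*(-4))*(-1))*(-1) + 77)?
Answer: 79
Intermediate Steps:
G(1 + 0) + (((-3 - 1*(-4))*(-1))*(-1) + 77) = (1 + 0) + (((-3 - 1*(-4))*(-1))*(-1) + 77) = 1 + (((-3 + 4)*(-1))*(-1) + 77) = 1 + ((1*(-1))*(-1) + 77) = 1 + (-1*(-1) + 77) = 1 + (1 + 77) = 1 + 78 = 79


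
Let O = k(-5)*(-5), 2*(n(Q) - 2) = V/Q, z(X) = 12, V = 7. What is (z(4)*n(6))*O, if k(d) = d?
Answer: 775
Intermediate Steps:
n(Q) = 2 + 7/(2*Q) (n(Q) = 2 + (7/Q)/2 = 2 + 7/(2*Q))
O = 25 (O = -5*(-5) = 25)
(z(4)*n(6))*O = (12*(2 + (7/2)/6))*25 = (12*(2 + (7/2)*(⅙)))*25 = (12*(2 + 7/12))*25 = (12*(31/12))*25 = 31*25 = 775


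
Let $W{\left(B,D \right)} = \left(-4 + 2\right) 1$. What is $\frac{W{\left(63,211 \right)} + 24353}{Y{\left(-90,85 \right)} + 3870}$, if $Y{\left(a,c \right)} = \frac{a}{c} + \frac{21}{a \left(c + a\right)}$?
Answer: $\frac{62095050}{9865919} \approx 6.2939$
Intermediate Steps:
$W{\left(B,D \right)} = -2$ ($W{\left(B,D \right)} = \left(-2\right) 1 = -2$)
$Y{\left(a,c \right)} = \frac{a}{c} + \frac{21}{a \left(a + c\right)}$
$\frac{W{\left(63,211 \right)} + 24353}{Y{\left(-90,85 \right)} + 3870} = \frac{-2 + 24353}{\frac{\left(-90\right)^{3} + 21 \cdot 85 + 85 \left(-90\right)^{2}}{\left(-90\right) 85 \left(-90 + 85\right)} + 3870} = \frac{24351}{\left(- \frac{1}{90}\right) \frac{1}{85} \frac{1}{-5} \left(-729000 + 1785 + 85 \cdot 8100\right) + 3870} = \frac{24351}{\left(- \frac{1}{90}\right) \frac{1}{85} \left(- \frac{1}{5}\right) \left(-729000 + 1785 + 688500\right) + 3870} = \frac{24351}{\left(- \frac{1}{90}\right) \frac{1}{85} \left(- \frac{1}{5}\right) \left(-38715\right) + 3870} = \frac{24351}{- \frac{2581}{2550} + 3870} = \frac{24351}{\frac{9865919}{2550}} = 24351 \cdot \frac{2550}{9865919} = \frac{62095050}{9865919}$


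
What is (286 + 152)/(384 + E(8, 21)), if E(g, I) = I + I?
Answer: 73/71 ≈ 1.0282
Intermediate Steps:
E(g, I) = 2*I
(286 + 152)/(384 + E(8, 21)) = (286 + 152)/(384 + 2*21) = 438/(384 + 42) = 438/426 = 438*(1/426) = 73/71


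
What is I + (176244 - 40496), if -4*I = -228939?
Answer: 771931/4 ≈ 1.9298e+5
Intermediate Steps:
I = 228939/4 (I = -¼*(-228939) = 228939/4 ≈ 57235.)
I + (176244 - 40496) = 228939/4 + (176244 - 40496) = 228939/4 + 135748 = 771931/4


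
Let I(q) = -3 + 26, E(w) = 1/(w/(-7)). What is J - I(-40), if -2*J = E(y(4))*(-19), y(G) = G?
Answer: -317/8 ≈ -39.625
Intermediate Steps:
E(w) = -7/w (E(w) = 1/(w*(-1/7)) = 1/(-w/7) = 1*(-7/w) = -7/w)
I(q) = 23
J = -133/8 (J = -(-7/4)*(-19)/2 = -(-7*1/4)*(-19)/2 = -(-7)*(-19)/8 = -1/2*133/4 = -133/8 ≈ -16.625)
J - I(-40) = -133/8 - 1*23 = -133/8 - 23 = -317/8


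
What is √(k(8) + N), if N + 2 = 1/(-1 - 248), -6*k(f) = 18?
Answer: I*√310254/249 ≈ 2.237*I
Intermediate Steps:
k(f) = -3 (k(f) = -⅙*18 = -3)
N = -499/249 (N = -2 + 1/(-1 - 248) = -2 + 1/(-249) = -2 - 1/249 = -499/249 ≈ -2.0040)
√(k(8) + N) = √(-3 - 499/249) = √(-1246/249) = I*√310254/249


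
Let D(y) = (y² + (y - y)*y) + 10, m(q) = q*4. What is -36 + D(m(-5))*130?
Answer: 53264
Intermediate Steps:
m(q) = 4*q
D(y) = 10 + y² (D(y) = (y² + 0*y) + 10 = (y² + 0) + 10 = y² + 10 = 10 + y²)
-36 + D(m(-5))*130 = -36 + (10 + (4*(-5))²)*130 = -36 + (10 + (-20)²)*130 = -36 + (10 + 400)*130 = -36 + 410*130 = -36 + 53300 = 53264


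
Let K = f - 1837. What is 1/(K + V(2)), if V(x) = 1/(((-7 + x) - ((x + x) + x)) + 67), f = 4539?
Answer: 56/151313 ≈ 0.00037009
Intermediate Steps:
K = 2702 (K = 4539 - 1837 = 2702)
V(x) = 1/(60 - 2*x) (V(x) = 1/(((-7 + x) - (2*x + x)) + 67) = 1/(((-7 + x) - 3*x) + 67) = 1/((-7 - 2*x) + 67) = 1/(60 - 2*x))
1/(K + V(2)) = 1/(2702 - 1/(-60 + 2*2)) = 1/(2702 - 1/(-60 + 4)) = 1/(2702 - 1/(-56)) = 1/(2702 - 1*(-1/56)) = 1/(2702 + 1/56) = 1/(151313/56) = 56/151313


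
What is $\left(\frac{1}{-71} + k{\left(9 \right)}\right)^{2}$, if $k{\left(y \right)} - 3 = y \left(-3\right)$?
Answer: $\frac{2907025}{5041} \approx 576.68$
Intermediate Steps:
$k{\left(y \right)} = 3 - 3 y$ ($k{\left(y \right)} = 3 + y \left(-3\right) = 3 - 3 y$)
$\left(\frac{1}{-71} + k{\left(9 \right)}\right)^{2} = \left(\frac{1}{-71} + \left(3 - 27\right)\right)^{2} = \left(- \frac{1}{71} + \left(3 - 27\right)\right)^{2} = \left(- \frac{1}{71} - 24\right)^{2} = \left(- \frac{1705}{71}\right)^{2} = \frac{2907025}{5041}$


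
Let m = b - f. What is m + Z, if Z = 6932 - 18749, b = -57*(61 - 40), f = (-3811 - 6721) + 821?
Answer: -3303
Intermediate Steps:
f = -9711 (f = -10532 + 821 = -9711)
b = -1197 (b = -57*21 = -1197)
Z = -11817
m = 8514 (m = -1197 - 1*(-9711) = -1197 + 9711 = 8514)
m + Z = 8514 - 11817 = -3303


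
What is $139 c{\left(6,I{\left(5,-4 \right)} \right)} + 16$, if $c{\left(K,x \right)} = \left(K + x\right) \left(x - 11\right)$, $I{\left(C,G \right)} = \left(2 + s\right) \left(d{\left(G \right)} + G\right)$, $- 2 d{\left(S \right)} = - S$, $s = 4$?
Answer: $196006$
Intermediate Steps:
$d{\left(S \right)} = \frac{S}{2}$ ($d{\left(S \right)} = - \frac{\left(-1\right) S}{2} = \frac{S}{2}$)
$I{\left(C,G \right)} = 9 G$ ($I{\left(C,G \right)} = \left(2 + 4\right) \left(\frac{G}{2} + G\right) = 6 \frac{3 G}{2} = 9 G$)
$c{\left(K,x \right)} = \left(-11 + x\right) \left(K + x\right)$ ($c{\left(K,x \right)} = \left(K + x\right) \left(-11 + x\right) = \left(-11 + x\right) \left(K + x\right)$)
$139 c{\left(6,I{\left(5,-4 \right)} \right)} + 16 = 139 \left(\left(9 \left(-4\right)\right)^{2} - 66 - 11 \cdot 9 \left(-4\right) + 6 \cdot 9 \left(-4\right)\right) + 16 = 139 \left(\left(-36\right)^{2} - 66 - -396 + 6 \left(-36\right)\right) + 16 = 139 \left(1296 - 66 + 396 - 216\right) + 16 = 139 \cdot 1410 + 16 = 195990 + 16 = 196006$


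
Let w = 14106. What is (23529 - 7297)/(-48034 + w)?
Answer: -2029/4241 ≈ -0.47843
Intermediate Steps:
(23529 - 7297)/(-48034 + w) = (23529 - 7297)/(-48034 + 14106) = 16232/(-33928) = 16232*(-1/33928) = -2029/4241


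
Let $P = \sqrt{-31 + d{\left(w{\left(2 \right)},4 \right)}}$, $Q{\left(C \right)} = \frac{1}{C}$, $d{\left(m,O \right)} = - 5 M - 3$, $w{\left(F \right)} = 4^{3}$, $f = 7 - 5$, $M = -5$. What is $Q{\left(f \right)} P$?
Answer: $\frac{3 i}{2} \approx 1.5 i$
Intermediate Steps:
$f = 2$ ($f = 7 - 5 = 2$)
$w{\left(F \right)} = 64$
$d{\left(m,O \right)} = 22$ ($d{\left(m,O \right)} = \left(-5\right) \left(-5\right) - 3 = 25 - 3 = 22$)
$P = 3 i$ ($P = \sqrt{-31 + 22} = \sqrt{-9} = 3 i \approx 3.0 i$)
$Q{\left(f \right)} P = \frac{3 i}{2}$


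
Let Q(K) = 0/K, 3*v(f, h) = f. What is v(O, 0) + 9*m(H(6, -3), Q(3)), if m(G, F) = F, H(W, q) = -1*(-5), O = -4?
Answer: -4/3 ≈ -1.3333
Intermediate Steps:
v(f, h) = f/3
H(W, q) = 5
Q(K) = 0
v(O, 0) + 9*m(H(6, -3), Q(3)) = (1/3)*(-4) + 9*0 = -4/3 + 0 = -4/3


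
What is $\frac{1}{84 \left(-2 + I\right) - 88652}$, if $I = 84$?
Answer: $- \frac{1}{81764} \approx -1.223 \cdot 10^{-5}$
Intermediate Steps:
$\frac{1}{84 \left(-2 + I\right) - 88652} = \frac{1}{84 \left(-2 + 84\right) - 88652} = \frac{1}{84 \cdot 82 - 88652} = \frac{1}{6888 - 88652} = \frac{1}{-81764} = - \frac{1}{81764}$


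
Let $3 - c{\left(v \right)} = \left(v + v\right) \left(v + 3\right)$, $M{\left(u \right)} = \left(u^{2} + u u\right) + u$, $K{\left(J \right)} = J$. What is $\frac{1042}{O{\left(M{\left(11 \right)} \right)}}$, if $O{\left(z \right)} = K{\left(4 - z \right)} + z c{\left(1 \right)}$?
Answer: $- \frac{521}{757} \approx -0.68824$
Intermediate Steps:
$M{\left(u \right)} = u + 2 u^{2}$ ($M{\left(u \right)} = \left(u^{2} + u^{2}\right) + u = 2 u^{2} + u = u + 2 u^{2}$)
$c{\left(v \right)} = 3 - 2 v \left(3 + v\right)$ ($c{\left(v \right)} = 3 - \left(v + v\right) \left(v + 3\right) = 3 - 2 v \left(3 + v\right)$)
$O{\left(z \right)} = 4 - 6 z$ ($O{\left(z \right)} = \left(4 - z\right) + z \left(3 - 6 - 2 \cdot 1^{2}\right) = \left(4 - z\right) + z \left(3 - 6 - 2\right) = \left(4 - z\right) + z \left(-5\right) = \left(4 - z\right) - 5 z = 4 - 6 z$)
$\frac{1042}{O{\left(M{\left(11 \right)} \right)}} = \frac{1042}{4 - 6 \cdot 11 \left(1 + 2 \cdot 11\right)} = \frac{1042}{4 - 6 \cdot 11 \left(1 + 22\right)} = \frac{1042}{4 - 6 \cdot 11 \cdot 23} = \frac{1042}{4 - 1518} = \frac{1042}{-1514} = 1042 \left(- \frac{1}{1514}\right) = - \frac{521}{757}$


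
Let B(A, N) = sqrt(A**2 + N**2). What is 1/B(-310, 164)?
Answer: sqrt(30749)/61498 ≈ 0.0028514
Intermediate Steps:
1/B(-310, 164) = 1/(sqrt((-310)**2 + 164**2)) = 1/(sqrt(96100 + 26896)) = 1/(sqrt(122996)) = 1/(2*sqrt(30749)) = sqrt(30749)/61498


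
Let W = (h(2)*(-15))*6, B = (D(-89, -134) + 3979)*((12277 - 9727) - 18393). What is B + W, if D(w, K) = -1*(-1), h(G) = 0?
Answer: -63055140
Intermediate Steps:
D(w, K) = 1
B = -63055140 (B = (1 + 3979)*((12277 - 9727) - 18393) = 3980*(2550 - 18393) = 3980*(-15843) = -63055140)
W = 0 (W = (0*(-15))*6 = 0*6 = 0)
B + W = -63055140 + 0 = -63055140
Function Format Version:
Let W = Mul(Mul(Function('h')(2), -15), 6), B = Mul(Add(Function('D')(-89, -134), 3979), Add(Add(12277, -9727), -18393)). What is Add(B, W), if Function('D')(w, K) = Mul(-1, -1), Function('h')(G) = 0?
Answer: -63055140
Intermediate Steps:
Function('D')(w, K) = 1
B = -63055140 (B = Mul(Add(1, 3979), Add(Add(12277, -9727), -18393)) = Mul(3980, Add(2550, -18393)) = Mul(3980, -15843) = -63055140)
W = 0 (W = Mul(Mul(0, -15), 6) = Mul(0, 6) = 0)
Add(B, W) = Add(-63055140, 0) = -63055140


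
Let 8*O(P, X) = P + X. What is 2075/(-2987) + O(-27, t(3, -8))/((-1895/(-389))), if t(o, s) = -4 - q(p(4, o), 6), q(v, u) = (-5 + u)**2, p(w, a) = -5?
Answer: -8579897/5660365 ≈ -1.5158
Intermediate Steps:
t(o, s) = -5 (t(o, s) = -4 - (-5 + 6)**2 = -4 - 1*1**2 = -4 - 1*1 = -4 - 1 = -5)
O(P, X) = P/8 + X/8 (O(P, X) = (P + X)/8 = P/8 + X/8)
2075/(-2987) + O(-27, t(3, -8))/((-1895/(-389))) = 2075/(-2987) + ((1/8)*(-27) + (1/8)*(-5))/((-1895/(-389))) = 2075*(-1/2987) + (-27/8 - 5/8)/((-1895*(-1/389))) = -2075/2987 - 4/1895/389 = -2075/2987 - 4*389/1895 = -2075/2987 - 1556/1895 = -8579897/5660365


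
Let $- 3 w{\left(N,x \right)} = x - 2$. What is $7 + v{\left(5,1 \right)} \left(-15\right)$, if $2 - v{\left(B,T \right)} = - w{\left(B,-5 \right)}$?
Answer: $-58$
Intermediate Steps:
$w{\left(N,x \right)} = \frac{2}{3} - \frac{x}{3}$ ($w{\left(N,x \right)} = - \frac{x - 2}{3} = - \frac{-2 + x}{3} = \frac{2}{3} - \frac{x}{3}$)
$v{\left(B,T \right)} = \frac{13}{3}$ ($v{\left(B,T \right)} = 2 - - (\frac{2}{3} - - \frac{5}{3}) = 2 - - (\frac{2}{3} + \frac{5}{3}) = 2 - \left(-1\right) \frac{7}{3} = 2 - - \frac{7}{3} = 2 + \frac{7}{3} = \frac{13}{3}$)
$7 + v{\left(5,1 \right)} \left(-15\right) = 7 + \frac{13}{3} \left(-15\right) = 7 - 65 = -58$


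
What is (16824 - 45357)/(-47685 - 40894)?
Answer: 28533/88579 ≈ 0.32212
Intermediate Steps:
(16824 - 45357)/(-47685 - 40894) = -28533/(-88579) = -28533*(-1/88579) = 28533/88579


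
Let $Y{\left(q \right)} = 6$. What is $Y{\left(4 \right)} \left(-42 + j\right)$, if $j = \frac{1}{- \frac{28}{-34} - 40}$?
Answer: $- \frac{27989}{111} \approx -252.15$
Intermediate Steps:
$j = - \frac{17}{666}$ ($j = \frac{1}{\left(-28\right) \left(- \frac{1}{34}\right) - 40} = \frac{1}{\frac{14}{17} - 40} = \frac{1}{- \frac{666}{17}} = - \frac{17}{666} \approx -0.025526$)
$Y{\left(4 \right)} \left(-42 + j\right) = 6 \left(-42 - \frac{17}{666}\right) = 6 \left(- \frac{27989}{666}\right) = - \frac{27989}{111}$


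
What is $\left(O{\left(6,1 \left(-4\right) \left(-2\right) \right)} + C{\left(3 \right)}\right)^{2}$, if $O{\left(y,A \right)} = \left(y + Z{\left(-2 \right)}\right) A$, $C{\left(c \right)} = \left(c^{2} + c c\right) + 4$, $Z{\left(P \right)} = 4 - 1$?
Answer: $8836$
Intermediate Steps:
$Z{\left(P \right)} = 3$
$C{\left(c \right)} = 4 + 2 c^{2}$ ($C{\left(c \right)} = \left(c^{2} + c^{2}\right) + 4 = 2 c^{2} + 4 = 4 + 2 c^{2}$)
$O{\left(y,A \right)} = A \left(3 + y\right)$ ($O{\left(y,A \right)} = \left(y + 3\right) A = \left(3 + y\right) A = A \left(3 + y\right)$)
$\left(O{\left(6,1 \left(-4\right) \left(-2\right) \right)} + C{\left(3 \right)}\right)^{2} = \left(1 \left(-4\right) \left(-2\right) \left(3 + 6\right) + \left(4 + 2 \cdot 3^{2}\right)\right)^{2} = \left(\left(-4\right) \left(-2\right) 9 + \left(4 + 2 \cdot 9\right)\right)^{2} = \left(8 \cdot 9 + \left(4 + 18\right)\right)^{2} = \left(72 + 22\right)^{2} = 94^{2} = 8836$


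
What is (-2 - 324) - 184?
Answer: -510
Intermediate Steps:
(-2 - 324) - 184 = -326 - 184 = -510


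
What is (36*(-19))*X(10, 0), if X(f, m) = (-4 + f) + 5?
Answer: -7524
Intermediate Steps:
X(f, m) = 1 + f
(36*(-19))*X(10, 0) = (36*(-19))*(1 + 10) = -684*11 = -7524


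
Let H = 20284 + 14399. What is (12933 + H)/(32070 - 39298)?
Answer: -11904/1807 ≈ -6.5877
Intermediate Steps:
H = 34683
(12933 + H)/(32070 - 39298) = (12933 + 34683)/(32070 - 39298) = 47616/(-7228) = 47616*(-1/7228) = -11904/1807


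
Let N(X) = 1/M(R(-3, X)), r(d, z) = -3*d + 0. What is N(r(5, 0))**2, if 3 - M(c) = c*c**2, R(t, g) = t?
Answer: 1/900 ≈ 0.0011111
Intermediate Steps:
r(d, z) = -3*d
M(c) = 3 - c**3 (M(c) = 3 - c*c**2 = 3 - c**3)
N(X) = 1/30 (N(X) = 1/(3 - 1*(-3)**3) = 1/(3 - 1*(-27)) = 1/(3 + 27) = 1/30)
N(r(5, 0))**2 = (1/30)**2 = 1/900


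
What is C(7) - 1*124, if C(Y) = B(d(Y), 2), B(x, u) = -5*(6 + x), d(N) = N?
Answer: -189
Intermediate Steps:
B(x, u) = -30 - 5*x
C(Y) = -30 - 5*Y
C(7) - 1*124 = (-30 - 5*7) - 1*124 = (-30 - 35) - 124 = -65 - 124 = -189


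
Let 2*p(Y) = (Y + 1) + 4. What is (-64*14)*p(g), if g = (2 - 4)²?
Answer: -4032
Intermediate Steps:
g = 4 (g = (-2)² = 4)
p(Y) = 5/2 + Y/2 (p(Y) = ((Y + 1) + 4)/2 = ((1 + Y) + 4)/2 = (5 + Y)/2 = 5/2 + Y/2)
(-64*14)*p(g) = (-64*14)*(5/2 + (½)*4) = -896*(5/2 + 2) = -896*9/2 = -4032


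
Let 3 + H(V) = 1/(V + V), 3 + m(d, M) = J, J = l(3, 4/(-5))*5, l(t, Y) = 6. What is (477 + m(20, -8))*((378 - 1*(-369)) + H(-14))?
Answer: 374958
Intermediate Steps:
J = 30 (J = 6*5 = 30)
m(d, M) = 27 (m(d, M) = -3 + 30 = 27)
H(V) = -3 + 1/(2*V) (H(V) = -3 + 1/(V + V) = -3 + 1/(2*V))
(477 + m(20, -8))*((378 - 1*(-369)) + H(-14)) = (477 + 27)*((378 - 1*(-369)) + (-3 + (½)/(-14))) = 504*((378 + 369) + (-3 + (½)*(-1/14))) = 504*(747 + (-3 - 1/28)) = 504*(747 - 85/28) = 504*(20831/28) = 374958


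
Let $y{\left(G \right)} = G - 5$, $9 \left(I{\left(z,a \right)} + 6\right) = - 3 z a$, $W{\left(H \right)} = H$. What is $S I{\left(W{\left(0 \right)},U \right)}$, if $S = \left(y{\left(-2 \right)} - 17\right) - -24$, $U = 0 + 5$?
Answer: $0$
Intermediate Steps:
$U = 5$
$I{\left(z,a \right)} = -6 - \frac{a z}{3}$ ($I{\left(z,a \right)} = -6 + \frac{- 3 z a}{9} = -6 + \frac{\left(-3\right) a z}{9} = -6 - \frac{a z}{3}$)
$y{\left(G \right)} = -5 + G$ ($y{\left(G \right)} = G - 5 = -5 + G$)
$S = 0$ ($S = \left(\left(-5 - 2\right) - 17\right) - -24 = \left(-7 - 17\right) + 24 = -24 + 24 = 0$)
$S I{\left(W{\left(0 \right)},U \right)} = 0 \left(-6 - \frac{5}{3} \cdot 0\right) = 0 \left(-6 + 0\right) = 0 \left(-6\right) = 0$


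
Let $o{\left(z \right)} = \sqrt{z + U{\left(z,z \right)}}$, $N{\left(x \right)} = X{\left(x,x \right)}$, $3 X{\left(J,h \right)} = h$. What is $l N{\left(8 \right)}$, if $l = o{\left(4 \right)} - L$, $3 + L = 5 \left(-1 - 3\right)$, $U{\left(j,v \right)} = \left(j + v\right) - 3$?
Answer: $\frac{208}{3} \approx 69.333$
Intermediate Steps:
$X{\left(J,h \right)} = \frac{h}{3}$
$U{\left(j,v \right)} = -3 + j + v$
$N{\left(x \right)} = \frac{x}{3}$
$o{\left(z \right)} = \sqrt{-3 + 3 z}$ ($o{\left(z \right)} = \sqrt{z + \left(-3 + z + z\right)} = \sqrt{z + \left(-3 + 2 z\right)} = \sqrt{-3 + 3 z}$)
$L = -23$ ($L = -3 + 5 \left(-1 - 3\right) = -3 + 5 \left(-4\right) = -3 - 20 = -23$)
$l = 26$ ($l = \sqrt{-3 + 3 \cdot 4} - -23 = \sqrt{-3 + 12} + 23 = \sqrt{9} + 23 = 3 + 23 = 26$)
$l N{\left(8 \right)} = 26 \cdot \frac{1}{3} \cdot 8 = 26 \cdot \frac{8}{3} = \frac{208}{3}$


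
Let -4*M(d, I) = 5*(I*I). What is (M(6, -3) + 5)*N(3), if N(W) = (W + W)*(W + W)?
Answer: -225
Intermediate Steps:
N(W) = 4*W² (N(W) = (2*W)*(2*W) = 4*W²)
M(d, I) = -5*I²/4 (M(d, I) = -5*I*I/4 = -5*I²/4)
(M(6, -3) + 5)*N(3) = (-5/4*(-3)² + 5)*(4*3²) = (-5/4*9 + 5)*(4*9) = (-45/4 + 5)*36 = -25/4*36 = -225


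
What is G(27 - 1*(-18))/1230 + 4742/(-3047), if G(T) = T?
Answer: -379703/249854 ≈ -1.5197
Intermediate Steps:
G(27 - 1*(-18))/1230 + 4742/(-3047) = (27 - 1*(-18))/1230 + 4742/(-3047) = (27 + 18)*(1/1230) + 4742*(-1/3047) = 45*(1/1230) - 4742/3047 = 3/82 - 4742/3047 = -379703/249854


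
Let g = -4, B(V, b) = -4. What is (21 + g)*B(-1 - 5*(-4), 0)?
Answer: -68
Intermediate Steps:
(21 + g)*B(-1 - 5*(-4), 0) = (21 - 4)*(-4) = 17*(-4) = -68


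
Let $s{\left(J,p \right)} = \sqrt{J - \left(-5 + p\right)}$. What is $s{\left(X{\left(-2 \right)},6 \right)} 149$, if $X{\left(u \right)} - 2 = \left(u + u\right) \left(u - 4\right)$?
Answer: $745$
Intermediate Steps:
$X{\left(u \right)} = 2 + 2 u \left(-4 + u\right)$ ($X{\left(u \right)} = 2 + \left(u + u\right) \left(u - 4\right) = 2 + 2 u \left(-4 + u\right)$)
$s{\left(J,p \right)} = \sqrt{5 + J - p}$
$s{\left(X{\left(-2 \right)},6 \right)} 149 = \sqrt{5 + \left(2 - -16 + 2 \left(-2\right)^{2}\right) - 6} \cdot 149 = \sqrt{5 + \left(2 + 16 + 2 \cdot 4\right) - 6} \cdot 149 = \sqrt{5 + \left(2 + 16 + 8\right) - 6} \cdot 149 = \sqrt{5 + 26 - 6} \cdot 149 = \sqrt{25} \cdot 149 = 5 \cdot 149 = 745$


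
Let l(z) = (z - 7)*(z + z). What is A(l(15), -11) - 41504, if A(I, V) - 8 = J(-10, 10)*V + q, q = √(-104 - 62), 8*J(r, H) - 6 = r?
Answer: -82981/2 + I*√166 ≈ -41491.0 + 12.884*I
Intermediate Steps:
J(r, H) = ¾ + r/8
l(z) = 2*z*(-7 + z) (l(z) = (-7 + z)*(2*z) = 2*z*(-7 + z))
q = I*√166 (q = √(-166) = I*√166 ≈ 12.884*I)
A(I, V) = 8 - V/2 + I*√166 (A(I, V) = 8 + ((¾ + (⅛)*(-10))*V + I*√166) = 8 + ((¾ - 5/4)*V + I*√166) = 8 + (-V/2 + I*√166) = 8 - V/2 + I*√166)
A(l(15), -11) - 41504 = (8 - ½*(-11) + I*√166) - 41504 = (8 + 11/2 + I*√166) - 41504 = (27/2 + I*√166) - 41504 = -82981/2 + I*√166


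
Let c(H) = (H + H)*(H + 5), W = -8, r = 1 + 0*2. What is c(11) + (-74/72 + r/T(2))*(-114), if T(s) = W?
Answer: 5801/12 ≈ 483.42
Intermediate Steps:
r = 1 (r = 1 + 0 = 1)
T(s) = -8
c(H) = 2*H*(5 + H) (c(H) = (2*H)*(5 + H) = 2*H*(5 + H))
c(11) + (-74/72 + r/T(2))*(-114) = 2*11*(5 + 11) + (-74/72 + 1/(-8))*(-114) = 2*11*16 + (-74*1/72 + 1*(-⅛))*(-114) = 352 + (-37/36 - ⅛)*(-114) = 352 - 83/72*(-114) = 352 + 1577/12 = 5801/12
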